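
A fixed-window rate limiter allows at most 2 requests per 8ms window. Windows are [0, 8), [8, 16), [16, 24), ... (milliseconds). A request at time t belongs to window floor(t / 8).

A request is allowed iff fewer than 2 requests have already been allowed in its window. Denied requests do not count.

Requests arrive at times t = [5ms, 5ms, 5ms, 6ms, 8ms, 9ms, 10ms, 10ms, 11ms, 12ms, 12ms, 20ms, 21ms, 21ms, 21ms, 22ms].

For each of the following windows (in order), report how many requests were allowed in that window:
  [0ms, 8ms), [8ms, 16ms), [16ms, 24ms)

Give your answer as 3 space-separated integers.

Answer: 2 2 2

Derivation:
Processing requests:
  req#1 t=5ms (window 0): ALLOW
  req#2 t=5ms (window 0): ALLOW
  req#3 t=5ms (window 0): DENY
  req#4 t=6ms (window 0): DENY
  req#5 t=8ms (window 1): ALLOW
  req#6 t=9ms (window 1): ALLOW
  req#7 t=10ms (window 1): DENY
  req#8 t=10ms (window 1): DENY
  req#9 t=11ms (window 1): DENY
  req#10 t=12ms (window 1): DENY
  req#11 t=12ms (window 1): DENY
  req#12 t=20ms (window 2): ALLOW
  req#13 t=21ms (window 2): ALLOW
  req#14 t=21ms (window 2): DENY
  req#15 t=21ms (window 2): DENY
  req#16 t=22ms (window 2): DENY

Allowed counts by window: 2 2 2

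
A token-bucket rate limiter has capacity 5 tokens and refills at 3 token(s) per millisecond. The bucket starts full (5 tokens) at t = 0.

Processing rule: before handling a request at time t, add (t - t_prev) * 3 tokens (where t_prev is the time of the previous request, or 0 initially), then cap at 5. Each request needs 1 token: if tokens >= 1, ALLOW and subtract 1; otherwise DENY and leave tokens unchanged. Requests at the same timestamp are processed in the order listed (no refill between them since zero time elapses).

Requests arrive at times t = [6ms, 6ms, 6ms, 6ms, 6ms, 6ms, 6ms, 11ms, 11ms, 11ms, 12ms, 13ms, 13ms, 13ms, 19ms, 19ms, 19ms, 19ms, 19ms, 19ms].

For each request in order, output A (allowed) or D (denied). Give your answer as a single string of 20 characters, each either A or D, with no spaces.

Simulating step by step:
  req#1 t=6ms: ALLOW
  req#2 t=6ms: ALLOW
  req#3 t=6ms: ALLOW
  req#4 t=6ms: ALLOW
  req#5 t=6ms: ALLOW
  req#6 t=6ms: DENY
  req#7 t=6ms: DENY
  req#8 t=11ms: ALLOW
  req#9 t=11ms: ALLOW
  req#10 t=11ms: ALLOW
  req#11 t=12ms: ALLOW
  req#12 t=13ms: ALLOW
  req#13 t=13ms: ALLOW
  req#14 t=13ms: ALLOW
  req#15 t=19ms: ALLOW
  req#16 t=19ms: ALLOW
  req#17 t=19ms: ALLOW
  req#18 t=19ms: ALLOW
  req#19 t=19ms: ALLOW
  req#20 t=19ms: DENY

Answer: AAAAADDAAAAAAAAAAAAD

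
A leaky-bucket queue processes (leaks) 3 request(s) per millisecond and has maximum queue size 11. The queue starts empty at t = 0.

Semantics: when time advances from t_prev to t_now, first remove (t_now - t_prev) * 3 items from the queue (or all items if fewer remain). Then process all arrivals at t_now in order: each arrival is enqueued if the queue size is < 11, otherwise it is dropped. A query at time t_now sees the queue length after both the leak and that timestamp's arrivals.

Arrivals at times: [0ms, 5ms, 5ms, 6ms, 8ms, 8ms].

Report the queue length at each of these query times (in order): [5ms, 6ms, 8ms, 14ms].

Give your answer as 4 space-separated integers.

Answer: 2 1 2 0

Derivation:
Queue lengths at query times:
  query t=5ms: backlog = 2
  query t=6ms: backlog = 1
  query t=8ms: backlog = 2
  query t=14ms: backlog = 0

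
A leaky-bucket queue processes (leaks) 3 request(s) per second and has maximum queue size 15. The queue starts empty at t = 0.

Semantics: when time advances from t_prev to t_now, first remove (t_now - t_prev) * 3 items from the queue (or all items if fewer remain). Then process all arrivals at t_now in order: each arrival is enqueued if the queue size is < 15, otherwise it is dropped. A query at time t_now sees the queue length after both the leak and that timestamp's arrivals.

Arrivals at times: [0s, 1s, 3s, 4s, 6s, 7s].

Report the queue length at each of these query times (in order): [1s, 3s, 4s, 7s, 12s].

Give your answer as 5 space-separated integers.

Queue lengths at query times:
  query t=1s: backlog = 1
  query t=3s: backlog = 1
  query t=4s: backlog = 1
  query t=7s: backlog = 1
  query t=12s: backlog = 0

Answer: 1 1 1 1 0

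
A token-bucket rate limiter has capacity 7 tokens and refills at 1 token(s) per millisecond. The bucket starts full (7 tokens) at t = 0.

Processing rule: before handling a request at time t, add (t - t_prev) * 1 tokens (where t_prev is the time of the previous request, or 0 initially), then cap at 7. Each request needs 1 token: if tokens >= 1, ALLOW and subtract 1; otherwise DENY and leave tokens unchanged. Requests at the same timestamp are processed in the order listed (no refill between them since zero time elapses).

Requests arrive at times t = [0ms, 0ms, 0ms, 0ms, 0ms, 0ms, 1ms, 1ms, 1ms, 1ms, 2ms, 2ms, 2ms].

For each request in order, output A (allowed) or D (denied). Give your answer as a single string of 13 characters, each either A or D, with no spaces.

Answer: AAAAAAAADDADD

Derivation:
Simulating step by step:
  req#1 t=0ms: ALLOW
  req#2 t=0ms: ALLOW
  req#3 t=0ms: ALLOW
  req#4 t=0ms: ALLOW
  req#5 t=0ms: ALLOW
  req#6 t=0ms: ALLOW
  req#7 t=1ms: ALLOW
  req#8 t=1ms: ALLOW
  req#9 t=1ms: DENY
  req#10 t=1ms: DENY
  req#11 t=2ms: ALLOW
  req#12 t=2ms: DENY
  req#13 t=2ms: DENY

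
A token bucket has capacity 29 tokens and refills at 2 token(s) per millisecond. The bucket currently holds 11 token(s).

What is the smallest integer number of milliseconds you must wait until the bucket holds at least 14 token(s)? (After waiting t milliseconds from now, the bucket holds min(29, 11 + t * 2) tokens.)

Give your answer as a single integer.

Answer: 2

Derivation:
Need 11 + t * 2 >= 14, so t >= 3/2.
Smallest integer t = ceil(3/2) = 2.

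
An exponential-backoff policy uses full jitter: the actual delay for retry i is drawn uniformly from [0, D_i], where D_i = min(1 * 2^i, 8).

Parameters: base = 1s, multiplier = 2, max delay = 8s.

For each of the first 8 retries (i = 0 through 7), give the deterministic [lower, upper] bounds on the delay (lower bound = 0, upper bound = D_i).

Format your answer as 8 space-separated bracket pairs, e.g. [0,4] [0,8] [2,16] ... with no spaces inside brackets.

Computing bounds per retry:
  i=0: D_i=min(1*2^0,8)=1, bounds=[0,1]
  i=1: D_i=min(1*2^1,8)=2, bounds=[0,2]
  i=2: D_i=min(1*2^2,8)=4, bounds=[0,4]
  i=3: D_i=min(1*2^3,8)=8, bounds=[0,8]
  i=4: D_i=min(1*2^4,8)=8, bounds=[0,8]
  i=5: D_i=min(1*2^5,8)=8, bounds=[0,8]
  i=6: D_i=min(1*2^6,8)=8, bounds=[0,8]
  i=7: D_i=min(1*2^7,8)=8, bounds=[0,8]

Answer: [0,1] [0,2] [0,4] [0,8] [0,8] [0,8] [0,8] [0,8]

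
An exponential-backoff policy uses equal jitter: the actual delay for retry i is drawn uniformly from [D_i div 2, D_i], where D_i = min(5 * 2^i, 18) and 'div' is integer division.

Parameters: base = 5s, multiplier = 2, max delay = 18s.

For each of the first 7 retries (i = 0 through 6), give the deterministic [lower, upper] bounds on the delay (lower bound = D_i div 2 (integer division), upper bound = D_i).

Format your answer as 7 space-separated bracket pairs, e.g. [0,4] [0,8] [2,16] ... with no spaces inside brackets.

Computing bounds per retry:
  i=0: D_i=min(5*2^0,18)=5, bounds=[2,5]
  i=1: D_i=min(5*2^1,18)=10, bounds=[5,10]
  i=2: D_i=min(5*2^2,18)=18, bounds=[9,18]
  i=3: D_i=min(5*2^3,18)=18, bounds=[9,18]
  i=4: D_i=min(5*2^4,18)=18, bounds=[9,18]
  i=5: D_i=min(5*2^5,18)=18, bounds=[9,18]
  i=6: D_i=min(5*2^6,18)=18, bounds=[9,18]

Answer: [2,5] [5,10] [9,18] [9,18] [9,18] [9,18] [9,18]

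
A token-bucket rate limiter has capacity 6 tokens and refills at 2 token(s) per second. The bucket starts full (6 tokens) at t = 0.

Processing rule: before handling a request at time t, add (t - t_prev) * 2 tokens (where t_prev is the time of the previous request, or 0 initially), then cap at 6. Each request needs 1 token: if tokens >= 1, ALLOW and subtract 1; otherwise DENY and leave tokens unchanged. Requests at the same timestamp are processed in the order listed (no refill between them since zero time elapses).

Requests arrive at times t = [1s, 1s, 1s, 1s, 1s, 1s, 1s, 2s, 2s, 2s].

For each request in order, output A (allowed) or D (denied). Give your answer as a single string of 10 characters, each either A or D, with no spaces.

Simulating step by step:
  req#1 t=1s: ALLOW
  req#2 t=1s: ALLOW
  req#3 t=1s: ALLOW
  req#4 t=1s: ALLOW
  req#5 t=1s: ALLOW
  req#6 t=1s: ALLOW
  req#7 t=1s: DENY
  req#8 t=2s: ALLOW
  req#9 t=2s: ALLOW
  req#10 t=2s: DENY

Answer: AAAAAADAAD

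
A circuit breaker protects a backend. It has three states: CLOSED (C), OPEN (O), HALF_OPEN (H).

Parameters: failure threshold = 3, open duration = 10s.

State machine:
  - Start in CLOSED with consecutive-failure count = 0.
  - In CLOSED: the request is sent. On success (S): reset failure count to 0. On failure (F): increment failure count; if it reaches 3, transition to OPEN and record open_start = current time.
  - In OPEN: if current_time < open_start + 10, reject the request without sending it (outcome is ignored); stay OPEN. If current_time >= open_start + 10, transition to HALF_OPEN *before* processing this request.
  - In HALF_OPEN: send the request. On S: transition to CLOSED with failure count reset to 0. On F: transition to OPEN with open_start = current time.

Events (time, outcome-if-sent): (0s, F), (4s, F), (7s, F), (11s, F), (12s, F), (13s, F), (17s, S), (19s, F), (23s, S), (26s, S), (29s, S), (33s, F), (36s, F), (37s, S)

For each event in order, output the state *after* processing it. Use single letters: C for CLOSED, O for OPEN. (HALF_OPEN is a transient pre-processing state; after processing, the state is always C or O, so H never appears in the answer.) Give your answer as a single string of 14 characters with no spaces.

State after each event:
  event#1 t=0s outcome=F: state=CLOSED
  event#2 t=4s outcome=F: state=CLOSED
  event#3 t=7s outcome=F: state=OPEN
  event#4 t=11s outcome=F: state=OPEN
  event#5 t=12s outcome=F: state=OPEN
  event#6 t=13s outcome=F: state=OPEN
  event#7 t=17s outcome=S: state=CLOSED
  event#8 t=19s outcome=F: state=CLOSED
  event#9 t=23s outcome=S: state=CLOSED
  event#10 t=26s outcome=S: state=CLOSED
  event#11 t=29s outcome=S: state=CLOSED
  event#12 t=33s outcome=F: state=CLOSED
  event#13 t=36s outcome=F: state=CLOSED
  event#14 t=37s outcome=S: state=CLOSED

Answer: CCOOOOCCCCCCCC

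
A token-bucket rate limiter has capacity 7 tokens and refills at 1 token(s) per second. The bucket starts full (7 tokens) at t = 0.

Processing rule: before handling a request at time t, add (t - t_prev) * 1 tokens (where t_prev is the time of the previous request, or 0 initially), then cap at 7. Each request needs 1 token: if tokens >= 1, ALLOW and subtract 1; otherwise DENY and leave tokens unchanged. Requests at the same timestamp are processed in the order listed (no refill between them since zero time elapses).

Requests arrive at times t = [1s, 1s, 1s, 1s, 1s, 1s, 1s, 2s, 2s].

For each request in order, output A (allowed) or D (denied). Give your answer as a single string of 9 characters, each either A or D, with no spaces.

Simulating step by step:
  req#1 t=1s: ALLOW
  req#2 t=1s: ALLOW
  req#3 t=1s: ALLOW
  req#4 t=1s: ALLOW
  req#5 t=1s: ALLOW
  req#6 t=1s: ALLOW
  req#7 t=1s: ALLOW
  req#8 t=2s: ALLOW
  req#9 t=2s: DENY

Answer: AAAAAAAAD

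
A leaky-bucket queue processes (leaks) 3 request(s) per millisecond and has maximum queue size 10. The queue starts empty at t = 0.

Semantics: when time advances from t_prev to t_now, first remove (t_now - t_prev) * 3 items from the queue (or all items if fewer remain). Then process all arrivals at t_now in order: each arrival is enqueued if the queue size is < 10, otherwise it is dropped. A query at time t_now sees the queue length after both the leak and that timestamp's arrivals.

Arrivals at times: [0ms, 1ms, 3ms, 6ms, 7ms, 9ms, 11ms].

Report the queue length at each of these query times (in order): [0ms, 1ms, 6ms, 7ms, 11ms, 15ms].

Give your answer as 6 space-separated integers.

Queue lengths at query times:
  query t=0ms: backlog = 1
  query t=1ms: backlog = 1
  query t=6ms: backlog = 1
  query t=7ms: backlog = 1
  query t=11ms: backlog = 1
  query t=15ms: backlog = 0

Answer: 1 1 1 1 1 0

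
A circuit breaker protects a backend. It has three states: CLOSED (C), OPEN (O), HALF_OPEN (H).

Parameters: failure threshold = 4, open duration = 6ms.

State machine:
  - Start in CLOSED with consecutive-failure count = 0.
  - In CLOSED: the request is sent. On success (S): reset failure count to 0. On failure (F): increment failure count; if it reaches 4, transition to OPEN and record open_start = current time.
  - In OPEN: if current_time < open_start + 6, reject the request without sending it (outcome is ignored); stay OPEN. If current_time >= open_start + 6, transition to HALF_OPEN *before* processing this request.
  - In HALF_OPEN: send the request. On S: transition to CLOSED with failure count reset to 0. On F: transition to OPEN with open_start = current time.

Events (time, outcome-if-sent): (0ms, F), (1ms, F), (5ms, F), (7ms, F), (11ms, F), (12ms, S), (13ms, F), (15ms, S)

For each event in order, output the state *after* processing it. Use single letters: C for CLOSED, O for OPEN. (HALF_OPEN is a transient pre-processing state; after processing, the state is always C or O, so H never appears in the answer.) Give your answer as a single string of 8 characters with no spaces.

Answer: CCCOOOOO

Derivation:
State after each event:
  event#1 t=0ms outcome=F: state=CLOSED
  event#2 t=1ms outcome=F: state=CLOSED
  event#3 t=5ms outcome=F: state=CLOSED
  event#4 t=7ms outcome=F: state=OPEN
  event#5 t=11ms outcome=F: state=OPEN
  event#6 t=12ms outcome=S: state=OPEN
  event#7 t=13ms outcome=F: state=OPEN
  event#8 t=15ms outcome=S: state=OPEN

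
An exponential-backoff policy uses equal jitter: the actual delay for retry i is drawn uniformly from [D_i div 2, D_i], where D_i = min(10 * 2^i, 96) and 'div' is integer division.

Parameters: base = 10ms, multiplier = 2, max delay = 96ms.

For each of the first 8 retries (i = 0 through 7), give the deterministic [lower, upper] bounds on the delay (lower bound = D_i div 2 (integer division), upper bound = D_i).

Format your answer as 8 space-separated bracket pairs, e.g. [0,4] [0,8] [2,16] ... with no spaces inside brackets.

Computing bounds per retry:
  i=0: D_i=min(10*2^0,96)=10, bounds=[5,10]
  i=1: D_i=min(10*2^1,96)=20, bounds=[10,20]
  i=2: D_i=min(10*2^2,96)=40, bounds=[20,40]
  i=3: D_i=min(10*2^3,96)=80, bounds=[40,80]
  i=4: D_i=min(10*2^4,96)=96, bounds=[48,96]
  i=5: D_i=min(10*2^5,96)=96, bounds=[48,96]
  i=6: D_i=min(10*2^6,96)=96, bounds=[48,96]
  i=7: D_i=min(10*2^7,96)=96, bounds=[48,96]

Answer: [5,10] [10,20] [20,40] [40,80] [48,96] [48,96] [48,96] [48,96]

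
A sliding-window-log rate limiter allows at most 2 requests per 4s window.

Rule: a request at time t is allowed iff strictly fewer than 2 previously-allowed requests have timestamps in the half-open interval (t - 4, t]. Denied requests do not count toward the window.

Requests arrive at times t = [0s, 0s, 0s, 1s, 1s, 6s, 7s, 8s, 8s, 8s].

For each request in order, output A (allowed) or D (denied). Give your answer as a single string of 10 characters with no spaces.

Answer: AADDDAADDD

Derivation:
Tracking allowed requests in the window:
  req#1 t=0s: ALLOW
  req#2 t=0s: ALLOW
  req#3 t=0s: DENY
  req#4 t=1s: DENY
  req#5 t=1s: DENY
  req#6 t=6s: ALLOW
  req#7 t=7s: ALLOW
  req#8 t=8s: DENY
  req#9 t=8s: DENY
  req#10 t=8s: DENY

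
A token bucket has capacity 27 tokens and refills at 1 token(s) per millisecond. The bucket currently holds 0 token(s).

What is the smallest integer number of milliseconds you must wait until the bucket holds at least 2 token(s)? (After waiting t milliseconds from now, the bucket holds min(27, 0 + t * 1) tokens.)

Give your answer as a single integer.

Need 0 + t * 1 >= 2, so t >= 2/1.
Smallest integer t = ceil(2/1) = 2.

Answer: 2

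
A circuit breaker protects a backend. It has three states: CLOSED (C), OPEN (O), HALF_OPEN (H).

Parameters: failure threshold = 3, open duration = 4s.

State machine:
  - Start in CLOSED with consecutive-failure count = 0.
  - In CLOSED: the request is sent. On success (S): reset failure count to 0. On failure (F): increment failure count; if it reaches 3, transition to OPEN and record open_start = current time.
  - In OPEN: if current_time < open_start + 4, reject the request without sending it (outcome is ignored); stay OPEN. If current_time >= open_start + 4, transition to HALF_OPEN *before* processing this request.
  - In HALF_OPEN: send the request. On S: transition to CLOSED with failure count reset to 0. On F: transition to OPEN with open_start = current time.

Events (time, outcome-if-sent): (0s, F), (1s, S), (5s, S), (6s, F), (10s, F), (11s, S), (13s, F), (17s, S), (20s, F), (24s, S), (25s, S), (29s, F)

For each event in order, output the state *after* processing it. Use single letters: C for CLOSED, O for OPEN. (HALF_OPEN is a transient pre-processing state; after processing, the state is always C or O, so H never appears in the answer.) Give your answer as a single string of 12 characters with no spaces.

Answer: CCCCCCCCCCCC

Derivation:
State after each event:
  event#1 t=0s outcome=F: state=CLOSED
  event#2 t=1s outcome=S: state=CLOSED
  event#3 t=5s outcome=S: state=CLOSED
  event#4 t=6s outcome=F: state=CLOSED
  event#5 t=10s outcome=F: state=CLOSED
  event#6 t=11s outcome=S: state=CLOSED
  event#7 t=13s outcome=F: state=CLOSED
  event#8 t=17s outcome=S: state=CLOSED
  event#9 t=20s outcome=F: state=CLOSED
  event#10 t=24s outcome=S: state=CLOSED
  event#11 t=25s outcome=S: state=CLOSED
  event#12 t=29s outcome=F: state=CLOSED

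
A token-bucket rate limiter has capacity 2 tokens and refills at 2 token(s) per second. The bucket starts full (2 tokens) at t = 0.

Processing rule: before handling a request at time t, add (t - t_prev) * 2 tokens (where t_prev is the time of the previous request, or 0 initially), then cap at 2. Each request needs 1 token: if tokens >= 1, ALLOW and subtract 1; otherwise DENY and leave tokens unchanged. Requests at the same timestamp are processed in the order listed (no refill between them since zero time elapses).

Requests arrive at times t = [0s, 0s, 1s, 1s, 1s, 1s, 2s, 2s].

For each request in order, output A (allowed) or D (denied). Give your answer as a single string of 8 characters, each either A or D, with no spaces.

Simulating step by step:
  req#1 t=0s: ALLOW
  req#2 t=0s: ALLOW
  req#3 t=1s: ALLOW
  req#4 t=1s: ALLOW
  req#5 t=1s: DENY
  req#6 t=1s: DENY
  req#7 t=2s: ALLOW
  req#8 t=2s: ALLOW

Answer: AAAADDAA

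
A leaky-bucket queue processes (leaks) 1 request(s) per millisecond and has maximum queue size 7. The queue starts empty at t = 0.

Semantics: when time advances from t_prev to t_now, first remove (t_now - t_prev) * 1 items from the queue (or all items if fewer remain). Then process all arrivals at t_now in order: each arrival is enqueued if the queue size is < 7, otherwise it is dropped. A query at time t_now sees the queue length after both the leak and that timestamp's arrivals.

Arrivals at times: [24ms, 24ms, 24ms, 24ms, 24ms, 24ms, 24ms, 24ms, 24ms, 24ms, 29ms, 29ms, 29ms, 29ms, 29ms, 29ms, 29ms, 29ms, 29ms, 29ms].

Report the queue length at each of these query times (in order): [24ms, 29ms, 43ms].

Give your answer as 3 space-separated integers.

Queue lengths at query times:
  query t=24ms: backlog = 7
  query t=29ms: backlog = 7
  query t=43ms: backlog = 0

Answer: 7 7 0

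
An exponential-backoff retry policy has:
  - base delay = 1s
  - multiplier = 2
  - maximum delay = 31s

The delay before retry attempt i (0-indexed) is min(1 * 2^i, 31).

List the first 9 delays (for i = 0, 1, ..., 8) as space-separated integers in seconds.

Answer: 1 2 4 8 16 31 31 31 31

Derivation:
Computing each delay:
  i=0: min(1*2^0, 31) = 1
  i=1: min(1*2^1, 31) = 2
  i=2: min(1*2^2, 31) = 4
  i=3: min(1*2^3, 31) = 8
  i=4: min(1*2^4, 31) = 16
  i=5: min(1*2^5, 31) = 31
  i=6: min(1*2^6, 31) = 31
  i=7: min(1*2^7, 31) = 31
  i=8: min(1*2^8, 31) = 31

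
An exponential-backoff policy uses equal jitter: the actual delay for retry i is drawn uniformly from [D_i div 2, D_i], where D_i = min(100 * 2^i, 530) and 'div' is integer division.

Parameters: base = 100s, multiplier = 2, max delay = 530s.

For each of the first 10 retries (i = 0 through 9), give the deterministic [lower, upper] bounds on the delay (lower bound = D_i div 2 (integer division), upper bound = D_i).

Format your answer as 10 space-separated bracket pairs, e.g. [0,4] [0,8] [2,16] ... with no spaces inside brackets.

Answer: [50,100] [100,200] [200,400] [265,530] [265,530] [265,530] [265,530] [265,530] [265,530] [265,530]

Derivation:
Computing bounds per retry:
  i=0: D_i=min(100*2^0,530)=100, bounds=[50,100]
  i=1: D_i=min(100*2^1,530)=200, bounds=[100,200]
  i=2: D_i=min(100*2^2,530)=400, bounds=[200,400]
  i=3: D_i=min(100*2^3,530)=530, bounds=[265,530]
  i=4: D_i=min(100*2^4,530)=530, bounds=[265,530]
  i=5: D_i=min(100*2^5,530)=530, bounds=[265,530]
  i=6: D_i=min(100*2^6,530)=530, bounds=[265,530]
  i=7: D_i=min(100*2^7,530)=530, bounds=[265,530]
  i=8: D_i=min(100*2^8,530)=530, bounds=[265,530]
  i=9: D_i=min(100*2^9,530)=530, bounds=[265,530]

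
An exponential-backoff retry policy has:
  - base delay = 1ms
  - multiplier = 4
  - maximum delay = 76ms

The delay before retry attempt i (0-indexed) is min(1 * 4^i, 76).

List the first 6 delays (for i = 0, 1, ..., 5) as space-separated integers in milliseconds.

Computing each delay:
  i=0: min(1*4^0, 76) = 1
  i=1: min(1*4^1, 76) = 4
  i=2: min(1*4^2, 76) = 16
  i=3: min(1*4^3, 76) = 64
  i=4: min(1*4^4, 76) = 76
  i=5: min(1*4^5, 76) = 76

Answer: 1 4 16 64 76 76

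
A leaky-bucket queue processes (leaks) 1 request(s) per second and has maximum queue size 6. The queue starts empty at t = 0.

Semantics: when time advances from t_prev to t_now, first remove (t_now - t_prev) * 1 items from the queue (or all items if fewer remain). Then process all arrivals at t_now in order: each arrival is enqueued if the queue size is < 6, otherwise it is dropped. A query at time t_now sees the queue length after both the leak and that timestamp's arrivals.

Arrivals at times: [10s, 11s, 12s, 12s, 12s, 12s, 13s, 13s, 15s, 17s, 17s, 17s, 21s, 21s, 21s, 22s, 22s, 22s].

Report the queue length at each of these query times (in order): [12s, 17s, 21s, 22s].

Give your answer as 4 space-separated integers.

Answer: 4 5 4 6

Derivation:
Queue lengths at query times:
  query t=12s: backlog = 4
  query t=17s: backlog = 5
  query t=21s: backlog = 4
  query t=22s: backlog = 6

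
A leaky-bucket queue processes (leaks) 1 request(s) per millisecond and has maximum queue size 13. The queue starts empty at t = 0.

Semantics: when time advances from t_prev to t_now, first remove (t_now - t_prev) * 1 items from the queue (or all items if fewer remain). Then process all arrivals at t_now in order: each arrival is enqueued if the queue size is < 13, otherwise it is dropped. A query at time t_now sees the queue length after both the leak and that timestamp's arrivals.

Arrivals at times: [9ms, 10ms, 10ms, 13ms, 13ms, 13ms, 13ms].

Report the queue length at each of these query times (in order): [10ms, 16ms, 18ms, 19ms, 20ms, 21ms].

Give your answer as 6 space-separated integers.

Queue lengths at query times:
  query t=10ms: backlog = 2
  query t=16ms: backlog = 1
  query t=18ms: backlog = 0
  query t=19ms: backlog = 0
  query t=20ms: backlog = 0
  query t=21ms: backlog = 0

Answer: 2 1 0 0 0 0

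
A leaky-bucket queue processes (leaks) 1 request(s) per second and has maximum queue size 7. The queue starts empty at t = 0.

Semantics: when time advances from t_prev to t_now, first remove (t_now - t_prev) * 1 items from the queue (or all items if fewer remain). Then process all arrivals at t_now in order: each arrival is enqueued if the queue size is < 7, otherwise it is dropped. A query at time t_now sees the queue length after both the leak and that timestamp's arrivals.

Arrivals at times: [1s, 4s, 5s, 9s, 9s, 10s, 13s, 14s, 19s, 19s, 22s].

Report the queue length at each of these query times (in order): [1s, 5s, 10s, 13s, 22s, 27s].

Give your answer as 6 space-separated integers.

Queue lengths at query times:
  query t=1s: backlog = 1
  query t=5s: backlog = 1
  query t=10s: backlog = 2
  query t=13s: backlog = 1
  query t=22s: backlog = 1
  query t=27s: backlog = 0

Answer: 1 1 2 1 1 0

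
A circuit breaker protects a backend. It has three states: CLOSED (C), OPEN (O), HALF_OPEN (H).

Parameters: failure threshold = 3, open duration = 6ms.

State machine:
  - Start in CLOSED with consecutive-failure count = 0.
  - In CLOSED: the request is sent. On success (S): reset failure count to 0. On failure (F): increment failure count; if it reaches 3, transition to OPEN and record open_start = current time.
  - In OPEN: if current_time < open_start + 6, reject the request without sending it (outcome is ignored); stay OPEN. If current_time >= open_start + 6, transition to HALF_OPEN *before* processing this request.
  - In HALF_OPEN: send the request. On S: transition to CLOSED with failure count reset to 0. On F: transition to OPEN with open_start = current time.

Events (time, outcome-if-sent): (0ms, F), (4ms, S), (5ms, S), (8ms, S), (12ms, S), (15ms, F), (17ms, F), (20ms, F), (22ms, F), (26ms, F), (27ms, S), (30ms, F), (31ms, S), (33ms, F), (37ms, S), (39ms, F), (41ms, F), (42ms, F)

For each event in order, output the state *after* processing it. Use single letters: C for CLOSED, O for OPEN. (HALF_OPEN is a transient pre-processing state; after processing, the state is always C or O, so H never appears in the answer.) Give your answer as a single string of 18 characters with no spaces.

Answer: CCCCCCCOOOOOOOOOOO

Derivation:
State after each event:
  event#1 t=0ms outcome=F: state=CLOSED
  event#2 t=4ms outcome=S: state=CLOSED
  event#3 t=5ms outcome=S: state=CLOSED
  event#4 t=8ms outcome=S: state=CLOSED
  event#5 t=12ms outcome=S: state=CLOSED
  event#6 t=15ms outcome=F: state=CLOSED
  event#7 t=17ms outcome=F: state=CLOSED
  event#8 t=20ms outcome=F: state=OPEN
  event#9 t=22ms outcome=F: state=OPEN
  event#10 t=26ms outcome=F: state=OPEN
  event#11 t=27ms outcome=S: state=OPEN
  event#12 t=30ms outcome=F: state=OPEN
  event#13 t=31ms outcome=S: state=OPEN
  event#14 t=33ms outcome=F: state=OPEN
  event#15 t=37ms outcome=S: state=OPEN
  event#16 t=39ms outcome=F: state=OPEN
  event#17 t=41ms outcome=F: state=OPEN
  event#18 t=42ms outcome=F: state=OPEN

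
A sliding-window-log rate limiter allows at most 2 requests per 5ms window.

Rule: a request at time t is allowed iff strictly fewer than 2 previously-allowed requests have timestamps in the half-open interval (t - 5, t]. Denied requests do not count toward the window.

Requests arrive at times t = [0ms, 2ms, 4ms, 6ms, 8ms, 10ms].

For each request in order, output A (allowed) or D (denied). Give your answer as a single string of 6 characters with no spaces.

Tracking allowed requests in the window:
  req#1 t=0ms: ALLOW
  req#2 t=2ms: ALLOW
  req#3 t=4ms: DENY
  req#4 t=6ms: ALLOW
  req#5 t=8ms: ALLOW
  req#6 t=10ms: DENY

Answer: AADAAD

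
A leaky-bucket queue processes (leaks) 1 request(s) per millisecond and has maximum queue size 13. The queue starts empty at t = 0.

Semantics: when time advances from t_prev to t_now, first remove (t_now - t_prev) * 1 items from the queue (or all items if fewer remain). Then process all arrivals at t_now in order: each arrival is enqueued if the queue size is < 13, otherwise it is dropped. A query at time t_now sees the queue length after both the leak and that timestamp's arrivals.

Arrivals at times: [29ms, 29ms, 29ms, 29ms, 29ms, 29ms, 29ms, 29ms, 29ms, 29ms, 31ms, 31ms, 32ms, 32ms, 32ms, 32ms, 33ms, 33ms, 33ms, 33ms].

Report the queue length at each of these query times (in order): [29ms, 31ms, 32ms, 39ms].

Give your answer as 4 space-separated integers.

Queue lengths at query times:
  query t=29ms: backlog = 10
  query t=31ms: backlog = 10
  query t=32ms: backlog = 13
  query t=39ms: backlog = 7

Answer: 10 10 13 7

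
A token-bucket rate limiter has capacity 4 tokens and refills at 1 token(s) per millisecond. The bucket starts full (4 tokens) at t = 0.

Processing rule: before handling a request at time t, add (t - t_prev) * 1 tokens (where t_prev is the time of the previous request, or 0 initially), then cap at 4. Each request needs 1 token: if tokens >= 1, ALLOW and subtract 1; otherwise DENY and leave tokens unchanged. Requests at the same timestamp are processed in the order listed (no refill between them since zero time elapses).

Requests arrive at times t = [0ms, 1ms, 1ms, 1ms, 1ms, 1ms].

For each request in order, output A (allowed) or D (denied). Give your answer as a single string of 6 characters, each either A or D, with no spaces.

Answer: AAAAAD

Derivation:
Simulating step by step:
  req#1 t=0ms: ALLOW
  req#2 t=1ms: ALLOW
  req#3 t=1ms: ALLOW
  req#4 t=1ms: ALLOW
  req#5 t=1ms: ALLOW
  req#6 t=1ms: DENY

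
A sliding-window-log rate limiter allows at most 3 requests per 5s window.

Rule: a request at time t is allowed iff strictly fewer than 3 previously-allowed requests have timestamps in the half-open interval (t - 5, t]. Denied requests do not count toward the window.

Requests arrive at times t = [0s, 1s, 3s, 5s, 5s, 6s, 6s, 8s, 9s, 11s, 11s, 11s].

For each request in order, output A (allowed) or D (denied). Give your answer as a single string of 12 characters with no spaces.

Answer: AAAADADADAAD

Derivation:
Tracking allowed requests in the window:
  req#1 t=0s: ALLOW
  req#2 t=1s: ALLOW
  req#3 t=3s: ALLOW
  req#4 t=5s: ALLOW
  req#5 t=5s: DENY
  req#6 t=6s: ALLOW
  req#7 t=6s: DENY
  req#8 t=8s: ALLOW
  req#9 t=9s: DENY
  req#10 t=11s: ALLOW
  req#11 t=11s: ALLOW
  req#12 t=11s: DENY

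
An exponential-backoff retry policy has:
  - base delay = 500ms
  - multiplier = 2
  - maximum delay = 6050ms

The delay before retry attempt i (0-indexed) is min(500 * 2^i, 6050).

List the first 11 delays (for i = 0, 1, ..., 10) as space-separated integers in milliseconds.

Computing each delay:
  i=0: min(500*2^0, 6050) = 500
  i=1: min(500*2^1, 6050) = 1000
  i=2: min(500*2^2, 6050) = 2000
  i=3: min(500*2^3, 6050) = 4000
  i=4: min(500*2^4, 6050) = 6050
  i=5: min(500*2^5, 6050) = 6050
  i=6: min(500*2^6, 6050) = 6050
  i=7: min(500*2^7, 6050) = 6050
  i=8: min(500*2^8, 6050) = 6050
  i=9: min(500*2^9, 6050) = 6050
  i=10: min(500*2^10, 6050) = 6050

Answer: 500 1000 2000 4000 6050 6050 6050 6050 6050 6050 6050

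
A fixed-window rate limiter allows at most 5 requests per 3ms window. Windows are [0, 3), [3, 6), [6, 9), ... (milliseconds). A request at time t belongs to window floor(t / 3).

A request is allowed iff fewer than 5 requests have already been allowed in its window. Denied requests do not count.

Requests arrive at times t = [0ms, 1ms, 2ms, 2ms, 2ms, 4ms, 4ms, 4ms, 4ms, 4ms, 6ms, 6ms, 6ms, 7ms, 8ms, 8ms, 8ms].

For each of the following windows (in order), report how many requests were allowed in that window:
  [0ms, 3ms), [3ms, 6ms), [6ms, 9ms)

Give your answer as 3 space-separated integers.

Answer: 5 5 5

Derivation:
Processing requests:
  req#1 t=0ms (window 0): ALLOW
  req#2 t=1ms (window 0): ALLOW
  req#3 t=2ms (window 0): ALLOW
  req#4 t=2ms (window 0): ALLOW
  req#5 t=2ms (window 0): ALLOW
  req#6 t=4ms (window 1): ALLOW
  req#7 t=4ms (window 1): ALLOW
  req#8 t=4ms (window 1): ALLOW
  req#9 t=4ms (window 1): ALLOW
  req#10 t=4ms (window 1): ALLOW
  req#11 t=6ms (window 2): ALLOW
  req#12 t=6ms (window 2): ALLOW
  req#13 t=6ms (window 2): ALLOW
  req#14 t=7ms (window 2): ALLOW
  req#15 t=8ms (window 2): ALLOW
  req#16 t=8ms (window 2): DENY
  req#17 t=8ms (window 2): DENY

Allowed counts by window: 5 5 5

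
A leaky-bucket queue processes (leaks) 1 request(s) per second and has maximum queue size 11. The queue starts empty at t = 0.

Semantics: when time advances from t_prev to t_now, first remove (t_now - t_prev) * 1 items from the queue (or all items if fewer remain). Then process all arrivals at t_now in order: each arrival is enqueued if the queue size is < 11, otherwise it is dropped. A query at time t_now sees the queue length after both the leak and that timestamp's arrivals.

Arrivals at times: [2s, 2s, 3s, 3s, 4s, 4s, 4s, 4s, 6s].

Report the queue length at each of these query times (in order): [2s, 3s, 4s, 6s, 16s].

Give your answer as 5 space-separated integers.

Queue lengths at query times:
  query t=2s: backlog = 2
  query t=3s: backlog = 3
  query t=4s: backlog = 6
  query t=6s: backlog = 5
  query t=16s: backlog = 0

Answer: 2 3 6 5 0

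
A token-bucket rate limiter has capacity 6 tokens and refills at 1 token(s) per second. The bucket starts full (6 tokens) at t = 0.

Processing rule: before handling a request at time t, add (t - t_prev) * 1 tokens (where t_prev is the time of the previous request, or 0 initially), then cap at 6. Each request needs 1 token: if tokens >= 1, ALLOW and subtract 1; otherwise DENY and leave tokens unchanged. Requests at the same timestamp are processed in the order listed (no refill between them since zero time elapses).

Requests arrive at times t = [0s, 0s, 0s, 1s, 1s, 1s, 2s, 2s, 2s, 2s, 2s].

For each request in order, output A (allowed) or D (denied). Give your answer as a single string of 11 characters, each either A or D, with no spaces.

Answer: AAAAAAAADDD

Derivation:
Simulating step by step:
  req#1 t=0s: ALLOW
  req#2 t=0s: ALLOW
  req#3 t=0s: ALLOW
  req#4 t=1s: ALLOW
  req#5 t=1s: ALLOW
  req#6 t=1s: ALLOW
  req#7 t=2s: ALLOW
  req#8 t=2s: ALLOW
  req#9 t=2s: DENY
  req#10 t=2s: DENY
  req#11 t=2s: DENY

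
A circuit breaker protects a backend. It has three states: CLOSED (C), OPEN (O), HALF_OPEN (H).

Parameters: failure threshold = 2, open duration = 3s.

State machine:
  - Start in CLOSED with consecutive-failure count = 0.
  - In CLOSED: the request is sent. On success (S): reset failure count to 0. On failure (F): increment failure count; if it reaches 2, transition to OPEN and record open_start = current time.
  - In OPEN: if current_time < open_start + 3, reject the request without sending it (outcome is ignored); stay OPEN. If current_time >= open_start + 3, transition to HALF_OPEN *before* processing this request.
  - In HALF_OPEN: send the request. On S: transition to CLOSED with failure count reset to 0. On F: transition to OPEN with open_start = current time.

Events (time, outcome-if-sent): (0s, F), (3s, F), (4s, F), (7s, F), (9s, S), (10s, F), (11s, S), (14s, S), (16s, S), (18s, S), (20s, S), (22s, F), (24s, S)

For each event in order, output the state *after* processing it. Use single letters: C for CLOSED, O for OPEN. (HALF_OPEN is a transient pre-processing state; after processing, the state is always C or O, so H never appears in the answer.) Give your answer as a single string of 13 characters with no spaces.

Answer: COOOOOOCCCCCC

Derivation:
State after each event:
  event#1 t=0s outcome=F: state=CLOSED
  event#2 t=3s outcome=F: state=OPEN
  event#3 t=4s outcome=F: state=OPEN
  event#4 t=7s outcome=F: state=OPEN
  event#5 t=9s outcome=S: state=OPEN
  event#6 t=10s outcome=F: state=OPEN
  event#7 t=11s outcome=S: state=OPEN
  event#8 t=14s outcome=S: state=CLOSED
  event#9 t=16s outcome=S: state=CLOSED
  event#10 t=18s outcome=S: state=CLOSED
  event#11 t=20s outcome=S: state=CLOSED
  event#12 t=22s outcome=F: state=CLOSED
  event#13 t=24s outcome=S: state=CLOSED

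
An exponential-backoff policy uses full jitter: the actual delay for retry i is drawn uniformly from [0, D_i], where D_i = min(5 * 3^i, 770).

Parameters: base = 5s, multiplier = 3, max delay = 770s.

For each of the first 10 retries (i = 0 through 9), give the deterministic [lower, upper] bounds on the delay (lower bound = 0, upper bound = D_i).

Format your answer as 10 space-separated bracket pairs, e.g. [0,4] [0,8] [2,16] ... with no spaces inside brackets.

Answer: [0,5] [0,15] [0,45] [0,135] [0,405] [0,770] [0,770] [0,770] [0,770] [0,770]

Derivation:
Computing bounds per retry:
  i=0: D_i=min(5*3^0,770)=5, bounds=[0,5]
  i=1: D_i=min(5*3^1,770)=15, bounds=[0,15]
  i=2: D_i=min(5*3^2,770)=45, bounds=[0,45]
  i=3: D_i=min(5*3^3,770)=135, bounds=[0,135]
  i=4: D_i=min(5*3^4,770)=405, bounds=[0,405]
  i=5: D_i=min(5*3^5,770)=770, bounds=[0,770]
  i=6: D_i=min(5*3^6,770)=770, bounds=[0,770]
  i=7: D_i=min(5*3^7,770)=770, bounds=[0,770]
  i=8: D_i=min(5*3^8,770)=770, bounds=[0,770]
  i=9: D_i=min(5*3^9,770)=770, bounds=[0,770]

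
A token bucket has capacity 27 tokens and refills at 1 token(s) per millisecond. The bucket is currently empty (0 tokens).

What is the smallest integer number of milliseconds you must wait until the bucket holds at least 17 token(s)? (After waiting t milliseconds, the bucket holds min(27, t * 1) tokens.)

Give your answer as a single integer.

Answer: 17

Derivation:
Need t * 1 >= 17, so t >= 17/1.
Smallest integer t = ceil(17/1) = 17.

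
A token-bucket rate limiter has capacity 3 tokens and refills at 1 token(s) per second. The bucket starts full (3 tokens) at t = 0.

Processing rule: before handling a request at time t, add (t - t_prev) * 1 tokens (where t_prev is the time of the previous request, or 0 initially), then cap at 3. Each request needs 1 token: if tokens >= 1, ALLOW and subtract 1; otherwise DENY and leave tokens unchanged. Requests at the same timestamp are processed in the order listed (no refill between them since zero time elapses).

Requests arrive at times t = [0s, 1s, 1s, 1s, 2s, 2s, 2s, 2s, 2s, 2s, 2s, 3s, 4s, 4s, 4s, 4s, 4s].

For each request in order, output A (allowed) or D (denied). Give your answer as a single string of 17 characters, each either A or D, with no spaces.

Answer: AAAAADDDDDDAADDDD

Derivation:
Simulating step by step:
  req#1 t=0s: ALLOW
  req#2 t=1s: ALLOW
  req#3 t=1s: ALLOW
  req#4 t=1s: ALLOW
  req#5 t=2s: ALLOW
  req#6 t=2s: DENY
  req#7 t=2s: DENY
  req#8 t=2s: DENY
  req#9 t=2s: DENY
  req#10 t=2s: DENY
  req#11 t=2s: DENY
  req#12 t=3s: ALLOW
  req#13 t=4s: ALLOW
  req#14 t=4s: DENY
  req#15 t=4s: DENY
  req#16 t=4s: DENY
  req#17 t=4s: DENY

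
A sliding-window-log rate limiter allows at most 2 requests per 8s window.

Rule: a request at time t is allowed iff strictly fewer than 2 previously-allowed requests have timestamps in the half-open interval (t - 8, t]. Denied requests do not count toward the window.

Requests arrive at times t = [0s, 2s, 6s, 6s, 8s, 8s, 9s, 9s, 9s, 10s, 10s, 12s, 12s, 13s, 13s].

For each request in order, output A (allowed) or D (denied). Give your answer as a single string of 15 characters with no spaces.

Answer: AADDADDDDADDDDD

Derivation:
Tracking allowed requests in the window:
  req#1 t=0s: ALLOW
  req#2 t=2s: ALLOW
  req#3 t=6s: DENY
  req#4 t=6s: DENY
  req#5 t=8s: ALLOW
  req#6 t=8s: DENY
  req#7 t=9s: DENY
  req#8 t=9s: DENY
  req#9 t=9s: DENY
  req#10 t=10s: ALLOW
  req#11 t=10s: DENY
  req#12 t=12s: DENY
  req#13 t=12s: DENY
  req#14 t=13s: DENY
  req#15 t=13s: DENY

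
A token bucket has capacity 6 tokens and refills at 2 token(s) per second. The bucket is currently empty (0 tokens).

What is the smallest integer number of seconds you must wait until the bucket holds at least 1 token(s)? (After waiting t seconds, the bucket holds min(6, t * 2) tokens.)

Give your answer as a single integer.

Need t * 2 >= 1, so t >= 1/2.
Smallest integer t = ceil(1/2) = 1.

Answer: 1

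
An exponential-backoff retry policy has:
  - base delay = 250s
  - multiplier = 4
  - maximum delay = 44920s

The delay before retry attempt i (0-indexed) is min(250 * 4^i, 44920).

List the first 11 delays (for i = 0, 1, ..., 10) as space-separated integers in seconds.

Answer: 250 1000 4000 16000 44920 44920 44920 44920 44920 44920 44920

Derivation:
Computing each delay:
  i=0: min(250*4^0, 44920) = 250
  i=1: min(250*4^1, 44920) = 1000
  i=2: min(250*4^2, 44920) = 4000
  i=3: min(250*4^3, 44920) = 16000
  i=4: min(250*4^4, 44920) = 44920
  i=5: min(250*4^5, 44920) = 44920
  i=6: min(250*4^6, 44920) = 44920
  i=7: min(250*4^7, 44920) = 44920
  i=8: min(250*4^8, 44920) = 44920
  i=9: min(250*4^9, 44920) = 44920
  i=10: min(250*4^10, 44920) = 44920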